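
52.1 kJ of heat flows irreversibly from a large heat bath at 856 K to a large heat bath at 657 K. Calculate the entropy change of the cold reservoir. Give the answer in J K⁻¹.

ΔS_cold = 79.3 J/K

The cold reservoir gains heat Q, so ΔS_cold = +Q/T_C = 52100/657 = 79.3 J/K.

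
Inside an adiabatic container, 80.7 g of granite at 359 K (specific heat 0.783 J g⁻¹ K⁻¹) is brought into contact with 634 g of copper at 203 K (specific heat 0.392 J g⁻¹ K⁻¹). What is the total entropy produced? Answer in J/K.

Energy balance: T_f = (m₁c₁T₁ + m₂c₂T₂)/(m₁c₁ + m₂c₂) = 234.62 K.
ΔS₁ = m₁c₁ ln(T_f/T₁) = 63.1881 × ln(234.62/359) = -26.88 J/K.
ΔS₂ = m₂c₂ ln(T_f/T₂) = 248.528 × ln(234.62/203) = 35.98 J/K.
ΔS_total = -26.88 + 35.98 = 9.1 J/K.

ΔS_total = 9.1 J/K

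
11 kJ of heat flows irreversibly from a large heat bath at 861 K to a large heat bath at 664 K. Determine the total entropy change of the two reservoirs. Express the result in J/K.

ΔS_hot = −Q/T_H = −11000/861 = -12.78 J/K and ΔS_cold = +Q/T_C = 11000/664 = 16.57 J/K.
ΔS_total = -12.78 + 16.57 = 3.79 J/K, positive as the second law requires.

ΔS_total = 3.79 J/K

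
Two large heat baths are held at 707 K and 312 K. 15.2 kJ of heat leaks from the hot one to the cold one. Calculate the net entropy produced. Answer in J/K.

ΔS_total = 27.2 J/K

ΔS_hot = −Q/T_H = −15200/707 = -21.5 J/K and ΔS_cold = +Q/T_C = 15200/312 = 48.72 J/K.
ΔS_total = -21.5 + 48.72 = 27.2 J/K, positive as the second law requires.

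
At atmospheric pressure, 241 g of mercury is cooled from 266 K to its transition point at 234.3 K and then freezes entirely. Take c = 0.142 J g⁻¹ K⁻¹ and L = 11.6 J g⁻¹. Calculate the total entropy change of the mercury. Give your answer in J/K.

Cooling step: ΔS₁ = m c ln(T_tr/T_i) = 241 × 0.142 × ln(234.3/266) = -4.343 J/K.
Phase change: ΔS₂ = −mL/T_tr = −241 × 11.6 / 234.3 = -11.93 J/K.
ΔS_total = (-4.343) + (-11.93) = -16.3 J/K.

ΔS = -16.3 J/K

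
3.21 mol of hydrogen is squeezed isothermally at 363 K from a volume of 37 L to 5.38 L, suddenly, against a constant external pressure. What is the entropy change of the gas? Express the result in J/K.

ΔS_gas = -51.5 J/K

Entropy is a state function, so ΔS_gas depends only on the end states.
For an isothermal ideal gas ΔS_gas = nR ln(V₂/V₁) = 3.21 × 8.314 × ln(5.38/37) = -51.5 J/K.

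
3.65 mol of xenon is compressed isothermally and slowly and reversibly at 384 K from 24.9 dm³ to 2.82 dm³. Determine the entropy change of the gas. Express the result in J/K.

ΔS_gas = -66.1 J/K

For an isothermal ideal gas ΔS_gas = nR ln(V₂/V₁) = 3.65 × 8.314 × ln(2.82/24.9) = -66.1 J/K.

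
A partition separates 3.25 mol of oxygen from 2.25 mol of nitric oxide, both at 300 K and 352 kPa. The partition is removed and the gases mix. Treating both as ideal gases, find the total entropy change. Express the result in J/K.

Mole fractions: x_A = 3.25/5.5 = 0.591, x_B = 0.409.
ΔS_mix = −R(n_A ln x_A + n_B ln x_B) = −8.314 × (3.25 ln 0.591 + 2.25 ln 0.409) = 30.9 J/K.

ΔS_mix = 30.9 J/K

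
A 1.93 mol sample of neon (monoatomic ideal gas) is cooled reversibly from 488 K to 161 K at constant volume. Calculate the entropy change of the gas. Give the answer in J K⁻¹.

ΔS = -26.7 J/K

At constant volume, ΔS = nC_V ln(T₂/T₁) with C_V = 3R/2 = 12.47 J mol⁻¹ K⁻¹.
ΔS = 1.93 × 12.47 × ln(161/488) = -26.7 J/K.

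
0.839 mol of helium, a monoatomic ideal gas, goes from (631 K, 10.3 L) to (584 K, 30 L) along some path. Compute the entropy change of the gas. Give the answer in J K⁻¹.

ΔS = 6.65 J/K

Entropy is a state function: ΔS = nC_V ln(T₂/T₁) + nR ln(V₂/V₁), with C_V = 3R/2 = 12.47 J mol⁻¹ K⁻¹ for a monoatomic ideal gas.
ΔS = 0.839 × [12.47 × ln(584/631) + 8.314 × ln(30/10.3)] = 6.65 J/K.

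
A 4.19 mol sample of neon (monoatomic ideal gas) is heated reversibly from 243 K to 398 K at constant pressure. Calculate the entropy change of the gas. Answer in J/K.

ΔS = 43 J/K

At constant pressure, ΔS = nC_p ln(T₂/T₁) with C_p = 5R/2 = 20.79 J mol⁻¹ K⁻¹.
ΔS = 4.19 × 20.79 × ln(398/243) = 43 J/K.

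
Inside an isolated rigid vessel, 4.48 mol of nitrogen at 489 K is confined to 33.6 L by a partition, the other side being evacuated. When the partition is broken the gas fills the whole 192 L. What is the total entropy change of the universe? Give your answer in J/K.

ΔS_universe = 64.9 J/K

No heat is exchanged and no work is done, so the ideal-gas temperature stays constant.
Entropy is a state function; using a reversible isothermal path, ΔS_gas = nR ln(V₂/V₁) = 4.48 × 8.314 × ln(192/33.6) = 64.9 J/K.
The insulated surroundings exchange no heat, so ΔS_surr = 0 and ΔS_universe = ΔS_gas.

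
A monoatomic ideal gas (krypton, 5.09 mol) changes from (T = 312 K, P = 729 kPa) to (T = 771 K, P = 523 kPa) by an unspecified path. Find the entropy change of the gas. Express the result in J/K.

ΔS = 110 J/K

ΔS = nC_p ln(T₂/T₁) − nR ln(P₂/P₁), with C_p = 5R/2 = 20.79 J mol⁻¹ K⁻¹ for a monoatomic ideal gas.
ΔS = 5.09 × [20.79 × ln(771/312) − 8.314 × ln(523/729)] = 110 J/K.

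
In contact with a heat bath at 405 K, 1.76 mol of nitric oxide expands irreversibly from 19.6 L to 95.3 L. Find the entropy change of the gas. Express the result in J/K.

ΔS_gas = 23.1 J/K

Entropy is a state function, so ΔS_gas depends only on the end states.
For an isothermal ideal gas ΔS_gas = nR ln(V₂/V₁) = 1.76 × 8.314 × ln(95.3/19.6) = 23.1 J/K.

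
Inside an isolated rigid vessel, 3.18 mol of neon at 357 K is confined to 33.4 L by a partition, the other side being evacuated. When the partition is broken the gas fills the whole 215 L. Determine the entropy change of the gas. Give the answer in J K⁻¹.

ΔS_gas = 49.2 J/K

No heat is exchanged and no work is done, so the ideal-gas temperature stays constant.
Entropy is a state function; using a reversible isothermal path, ΔS_gas = nR ln(V₂/V₁) = 3.18 × 8.314 × ln(215/33.4) = 49.2 J/K.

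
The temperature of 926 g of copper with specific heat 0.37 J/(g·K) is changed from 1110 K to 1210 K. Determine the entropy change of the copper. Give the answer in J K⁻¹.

ΔS = 29.6 J/K

ΔS = ∫dQ_rev/T = m c ln(T₂/T₁) = 926 × 0.37 × ln(1210/1110) = 29.6 J/K.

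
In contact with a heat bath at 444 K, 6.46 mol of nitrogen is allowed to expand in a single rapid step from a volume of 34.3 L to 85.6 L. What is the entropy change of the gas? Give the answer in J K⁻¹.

Entropy is a state function, so ΔS_gas depends only on the end states.
For an isothermal ideal gas ΔS_gas = nR ln(V₂/V₁) = 6.46 × 8.314 × ln(85.6/34.3) = 49.1 J/K.

ΔS_gas = 49.1 J/K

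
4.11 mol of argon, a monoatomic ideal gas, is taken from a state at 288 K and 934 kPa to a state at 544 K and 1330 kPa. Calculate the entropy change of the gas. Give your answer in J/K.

ΔS = nC_p ln(T₂/T₁) − nR ln(P₂/P₁), with C_p = 5R/2 = 20.79 J mol⁻¹ K⁻¹ for a monoatomic ideal gas.
ΔS = 4.11 × [20.79 × ln(544/288) − 8.314 × ln(1330/934)] = 42.3 J/K.

ΔS = 42.3 J/K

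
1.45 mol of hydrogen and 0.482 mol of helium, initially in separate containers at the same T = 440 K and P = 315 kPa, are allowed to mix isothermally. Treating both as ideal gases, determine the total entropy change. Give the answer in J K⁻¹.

ΔS_mix = 9.02 J/K

Mole fractions: x_A = 1.45/1.93 = 0.751, x_B = 0.249.
ΔS_mix = −R(n_A ln x_A + n_B ln x_B) = −8.314 × (1.45 ln 0.751 + 0.482 ln 0.249) = 9.02 J/K.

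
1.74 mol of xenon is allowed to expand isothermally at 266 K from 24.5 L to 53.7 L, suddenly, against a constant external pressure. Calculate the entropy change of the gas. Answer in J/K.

Entropy is a state function, so ΔS_gas depends only on the end states.
For an isothermal ideal gas ΔS_gas = nR ln(V₂/V₁) = 1.74 × 8.314 × ln(53.7/24.5) = 11.4 J/K.

ΔS_gas = 11.4 J/K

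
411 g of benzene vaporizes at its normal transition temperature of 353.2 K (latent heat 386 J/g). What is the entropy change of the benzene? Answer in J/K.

Heat absorbed by the substance: Q = mL = 411 × 386 = 158646 J.
At constant T, ΔS = Q_rev/T = 158646 / 353.2 = 449 J/K.

ΔS = 449 J/K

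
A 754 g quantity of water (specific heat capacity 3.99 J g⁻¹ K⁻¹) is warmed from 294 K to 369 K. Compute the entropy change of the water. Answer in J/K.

ΔS = 684 J/K

ΔS = ∫dQ_rev/T = m c ln(T₂/T₁) = 754 × 3.99 × ln(369/294) = 684 J/K.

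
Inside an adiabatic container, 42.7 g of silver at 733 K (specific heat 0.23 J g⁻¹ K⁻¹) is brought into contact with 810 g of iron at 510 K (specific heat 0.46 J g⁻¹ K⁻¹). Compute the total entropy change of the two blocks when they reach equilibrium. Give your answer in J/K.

ΔS_total = 0.708 J/K

Energy balance: T_f = (m₁c₁T₁ + m₂c₂T₂)/(m₁c₁ + m₂c₂) = 515.73 K.
ΔS₁ = m₁c₁ ln(T_f/T₁) = 9.821 × ln(515.73/733) = -3.453 J/K.
ΔS₂ = m₂c₂ ln(T_f/T₂) = 372.6 × ln(515.73/510) = 4.161 J/K.
ΔS_total = -3.453 + 4.161 = 0.708 J/K.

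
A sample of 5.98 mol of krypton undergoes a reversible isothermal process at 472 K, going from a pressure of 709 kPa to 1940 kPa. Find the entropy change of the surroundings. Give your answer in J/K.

ΔS_surr = 50 J/K

For an isothermal ideal gas ΔS_gas = nR ln(P₁/P₂) = 5.98 × 8.314 × ln(709/1940) = -50 J/K.
The process is reversible, so ΔS_surr = −ΔS_gas = 50 J/K and ΔS_universe = 0.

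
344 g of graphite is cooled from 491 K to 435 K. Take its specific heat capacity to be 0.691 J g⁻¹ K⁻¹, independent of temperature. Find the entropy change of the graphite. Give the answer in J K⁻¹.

ΔS = ∫dQ_rev/T = m c ln(T₂/T₁) = 344 × 0.691 × ln(435/491) = -28.8 J/K.

ΔS = -28.8 J/K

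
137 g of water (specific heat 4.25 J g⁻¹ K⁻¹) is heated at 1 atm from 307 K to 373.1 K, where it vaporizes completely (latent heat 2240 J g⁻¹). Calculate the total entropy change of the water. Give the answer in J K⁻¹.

ΔS = 936 J/K

Warming step: ΔS₁ = m c ln(T_tr/T_i) = 137 × 4.25 × ln(373.1/307) = 113.5 J/K.
Phase change: ΔS₂ = +mL/T_tr = 137 × 2240 / 373.1 = 822.5 J/K.
ΔS_total = (113.5) + (822.5) = 936 J/K.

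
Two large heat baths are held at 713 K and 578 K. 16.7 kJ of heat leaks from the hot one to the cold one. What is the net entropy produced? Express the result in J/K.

ΔS_hot = −Q/T_H = −16700/713 = -23.42 J/K and ΔS_cold = +Q/T_C = 16700/578 = 28.89 J/K.
ΔS_total = -23.42 + 28.89 = 5.47 J/K, positive as the second law requires.

ΔS_total = 5.47 J/K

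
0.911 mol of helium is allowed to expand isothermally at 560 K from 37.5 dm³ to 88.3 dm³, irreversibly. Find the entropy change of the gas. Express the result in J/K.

ΔS_gas = 6.49 J/K

Entropy is a state function, so ΔS_gas depends only on the end states.
For an isothermal ideal gas ΔS_gas = nR ln(V₂/V₁) = 0.911 × 8.314 × ln(88.3/37.5) = 6.49 J/K.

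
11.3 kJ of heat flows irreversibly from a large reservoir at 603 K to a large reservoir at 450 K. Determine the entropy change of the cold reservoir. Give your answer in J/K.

ΔS_cold = 25.1 J/K

The cold reservoir gains heat Q, so ΔS_cold = +Q/T_C = 11300/450 = 25.1 J/K.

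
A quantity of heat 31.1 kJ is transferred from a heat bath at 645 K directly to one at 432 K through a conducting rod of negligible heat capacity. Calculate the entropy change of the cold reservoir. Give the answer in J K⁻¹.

ΔS_cold = 72 J/K

The cold reservoir gains heat Q, so ΔS_cold = +Q/T_C = 31100/432 = 72 J/K.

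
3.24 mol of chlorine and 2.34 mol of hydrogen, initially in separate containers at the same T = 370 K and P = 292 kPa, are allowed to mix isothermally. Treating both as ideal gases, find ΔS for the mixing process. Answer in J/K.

ΔS_mix = 31.6 J/K

Mole fractions: x_A = 3.24/5.58 = 0.581, x_B = 0.419.
ΔS_mix = −R(n_A ln x_A + n_B ln x_B) = −8.314 × (3.24 ln 0.581 + 2.34 ln 0.419) = 31.6 J/K.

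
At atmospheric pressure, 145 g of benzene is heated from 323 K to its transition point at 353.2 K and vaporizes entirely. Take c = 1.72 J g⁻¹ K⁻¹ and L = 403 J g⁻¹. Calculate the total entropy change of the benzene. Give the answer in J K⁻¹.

Warming step: ΔS₁ = m c ln(T_tr/T_i) = 145 × 1.72 × ln(353.2/323) = 22.29 J/K.
Phase change: ΔS₂ = +mL/T_tr = 145 × 403 / 353.2 = 165.4 J/K.
ΔS_total = (22.29) + (165.4) = 188 J/K.

ΔS = 188 J/K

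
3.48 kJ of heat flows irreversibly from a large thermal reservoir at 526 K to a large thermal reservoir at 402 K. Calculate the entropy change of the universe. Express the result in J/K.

ΔS_hot = −Q/T_H = −3480/526 = -6.616 J/K and ΔS_cold = +Q/T_C = 3480/402 = 8.657 J/K.
ΔS_total = -6.616 + 8.657 = 2.04 J/K, positive as the second law requires.

ΔS_total = 2.04 J/K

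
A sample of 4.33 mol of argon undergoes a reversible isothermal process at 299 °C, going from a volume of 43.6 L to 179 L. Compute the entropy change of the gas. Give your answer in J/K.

For an isothermal ideal gas ΔS_gas = nR ln(V₂/V₁) = 4.33 × 8.314 × ln(179/43.6) = 50.8 J/K.

ΔS_gas = 50.8 J/K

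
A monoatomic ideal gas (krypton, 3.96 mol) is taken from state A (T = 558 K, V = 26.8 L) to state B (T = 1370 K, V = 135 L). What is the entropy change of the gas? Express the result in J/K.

Entropy is a state function: ΔS = nC_V ln(T₂/T₁) + nR ln(V₂/V₁), with C_V = 3R/2 = 12.47 J mol⁻¹ K⁻¹ for a monoatomic ideal gas.
ΔS = 3.96 × [12.47 × ln(1370/558) + 8.314 × ln(135/26.8)] = 97.6 J/K.

ΔS = 97.6 J/K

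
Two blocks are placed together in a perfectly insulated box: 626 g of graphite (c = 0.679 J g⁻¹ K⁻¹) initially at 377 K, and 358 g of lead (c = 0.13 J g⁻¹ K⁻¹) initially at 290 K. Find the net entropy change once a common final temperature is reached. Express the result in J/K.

Energy balance: T_f = (m₁c₁T₁ + m₂c₂T₂)/(m₁c₁ + m₂c₂) = 368.41 K.
ΔS₁ = m₁c₁ ln(T_f/T₁) = 425.054 × ln(368.41/377) = -9.792 J/K.
ΔS₂ = m₂c₂ ln(T_f/T₂) = 46.54 × ln(368.41/290) = 11.14 J/K.
ΔS_total = -9.792 + 11.14 = 1.35 J/K.

ΔS_total = 1.35 J/K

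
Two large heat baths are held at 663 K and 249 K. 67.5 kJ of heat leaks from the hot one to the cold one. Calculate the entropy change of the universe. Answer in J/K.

ΔS_hot = −Q/T_H = −67500/663 = -101.8 J/K and ΔS_cold = +Q/T_C = 67500/249 = 271.1 J/K.
ΔS_total = -101.8 + 271.1 = 169 J/K, positive as the second law requires.

ΔS_total = 169 J/K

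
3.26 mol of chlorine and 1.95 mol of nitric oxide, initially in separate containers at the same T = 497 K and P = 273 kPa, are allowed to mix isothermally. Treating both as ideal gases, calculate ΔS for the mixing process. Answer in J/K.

ΔS_mix = 28.6 J/K

Mole fractions: x_A = 3.26/5.21 = 0.626, x_B = 0.374.
ΔS_mix = −R(n_A ln x_A + n_B ln x_B) = −8.314 × (3.26 ln 0.626 + 1.95 ln 0.374) = 28.6 J/K.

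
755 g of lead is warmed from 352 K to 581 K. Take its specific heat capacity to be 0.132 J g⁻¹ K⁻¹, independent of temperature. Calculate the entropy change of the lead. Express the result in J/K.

ΔS = 49.9 J/K

ΔS = ∫dQ_rev/T = m c ln(T₂/T₁) = 755 × 0.132 × ln(581/352) = 49.9 J/K.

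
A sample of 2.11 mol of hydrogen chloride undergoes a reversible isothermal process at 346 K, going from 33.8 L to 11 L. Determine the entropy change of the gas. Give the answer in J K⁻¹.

For an isothermal ideal gas ΔS_gas = nR ln(V₂/V₁) = 2.11 × 8.314 × ln(11/33.8) = -19.7 J/K.

ΔS_gas = -19.7 J/K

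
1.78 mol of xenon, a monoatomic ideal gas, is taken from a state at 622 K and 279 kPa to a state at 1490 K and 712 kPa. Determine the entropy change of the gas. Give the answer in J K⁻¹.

ΔS = 18.5 J/K

ΔS = nC_p ln(T₂/T₁) − nR ln(P₂/P₁), with C_p = 5R/2 = 20.79 J mol⁻¹ K⁻¹ for a monoatomic ideal gas.
ΔS = 1.78 × [20.79 × ln(1490/622) − 8.314 × ln(712/279)] = 18.5 J/K.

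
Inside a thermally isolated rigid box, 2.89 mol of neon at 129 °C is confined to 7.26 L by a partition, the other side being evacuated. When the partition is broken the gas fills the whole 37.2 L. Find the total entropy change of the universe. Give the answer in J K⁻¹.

ΔS_universe = 39.3 J/K

For an ideal gas in free expansion Q = 0 and W = 0, so T is unchanged.
Entropy is a state function; using a reversible isothermal path, ΔS_gas = nR ln(V₂/V₁) = 2.89 × 8.314 × ln(37.2/7.26) = 39.3 J/K.
The insulated surroundings exchange no heat, so ΔS_surr = 0 and ΔS_universe = ΔS_gas.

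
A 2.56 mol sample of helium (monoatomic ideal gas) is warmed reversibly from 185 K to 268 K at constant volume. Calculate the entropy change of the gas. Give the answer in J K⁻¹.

ΔS = 11.8 J/K

At constant volume, ΔS = nC_V ln(T₂/T₁) with C_V = 3R/2 = 12.47 J mol⁻¹ K⁻¹.
ΔS = 2.56 × 12.47 × ln(268/185) = 11.8 J/K.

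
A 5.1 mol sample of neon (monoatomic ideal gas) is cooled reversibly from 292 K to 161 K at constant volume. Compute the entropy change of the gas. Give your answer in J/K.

ΔS = -37.9 J/K

At constant volume, ΔS = nC_V ln(T₂/T₁) with C_V = 3R/2 = 12.47 J mol⁻¹ K⁻¹.
ΔS = 5.1 × 12.47 × ln(161/292) = -37.9 J/K.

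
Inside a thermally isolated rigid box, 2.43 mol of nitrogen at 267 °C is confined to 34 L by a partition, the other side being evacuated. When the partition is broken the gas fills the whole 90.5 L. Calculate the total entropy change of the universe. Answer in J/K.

No heat is exchanged and no work is done, so the ideal-gas temperature stays constant.
Entropy is a state function; using a reversible isothermal path, ΔS_gas = nR ln(V₂/V₁) = 2.43 × 8.314 × ln(90.5/34) = 19.8 J/K.
The insulated surroundings exchange no heat, so ΔS_surr = 0 and ΔS_universe = ΔS_gas.

ΔS_universe = 19.8 J/K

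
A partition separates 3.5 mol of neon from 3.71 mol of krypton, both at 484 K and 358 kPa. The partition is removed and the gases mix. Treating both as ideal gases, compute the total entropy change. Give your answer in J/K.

ΔS_mix = 41.5 J/K

Mole fractions: x_A = 3.5/7.21 = 0.485, x_B = 0.515.
ΔS_mix = −R(n_A ln x_A + n_B ln x_B) = −8.314 × (3.5 ln 0.485 + 3.71 ln 0.515) = 41.5 J/K.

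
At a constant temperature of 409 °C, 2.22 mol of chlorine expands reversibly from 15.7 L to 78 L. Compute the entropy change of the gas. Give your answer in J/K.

ΔS_gas = 29.6 J/K

For an isothermal ideal gas ΔS_gas = nR ln(V₂/V₁) = 2.22 × 8.314 × ln(78/15.7) = 29.6 J/K.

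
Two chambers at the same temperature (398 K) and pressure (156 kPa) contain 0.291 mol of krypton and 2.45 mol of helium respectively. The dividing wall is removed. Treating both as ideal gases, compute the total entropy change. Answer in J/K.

Mole fractions: x_A = 0.291/2.74 = 0.106, x_B = 0.894.
ΔS_mix = −R(n_A ln x_A + n_B ln x_B) = −8.314 × (0.291 ln 0.106 + 2.45 ln 0.894) = 7.71 J/K.

ΔS_mix = 7.71 J/K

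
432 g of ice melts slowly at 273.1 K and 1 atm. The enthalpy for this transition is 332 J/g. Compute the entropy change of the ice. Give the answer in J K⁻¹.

ΔS = 525 J/K

Heat absorbed by the substance: Q = mL = 432 × 332 = 143424 J.
At constant T, ΔS = Q_rev/T = 143424 / 273.1 = 525 J/K.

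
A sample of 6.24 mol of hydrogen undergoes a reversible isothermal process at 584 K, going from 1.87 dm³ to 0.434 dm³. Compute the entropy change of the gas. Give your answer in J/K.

For an isothermal ideal gas ΔS_gas = nR ln(V₂/V₁) = 6.24 × 8.314 × ln(0.434/1.87) = -75.8 J/K.

ΔS_gas = -75.8 J/K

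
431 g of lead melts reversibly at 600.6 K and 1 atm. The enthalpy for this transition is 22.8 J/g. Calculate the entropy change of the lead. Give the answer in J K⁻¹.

ΔS = 16.4 J/K

Heat absorbed by the substance: Q = mL = 431 × 22.8 = 9826.8 J.
At constant T, ΔS = Q_rev/T = 9826.8 / 600.6 = 16.4 J/K.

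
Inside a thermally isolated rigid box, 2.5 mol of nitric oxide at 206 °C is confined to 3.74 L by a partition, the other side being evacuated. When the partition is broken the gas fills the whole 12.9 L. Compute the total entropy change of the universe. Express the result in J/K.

For an ideal gas in free expansion Q = 0 and W = 0, so T is unchanged.
Entropy is a state function; using a reversible isothermal path, ΔS_gas = nR ln(V₂/V₁) = 2.5 × 8.314 × ln(12.9/3.74) = 25.7 J/K.
The insulated surroundings exchange no heat, so ΔS_surr = 0 and ΔS_universe = ΔS_gas.

ΔS_universe = 25.7 J/K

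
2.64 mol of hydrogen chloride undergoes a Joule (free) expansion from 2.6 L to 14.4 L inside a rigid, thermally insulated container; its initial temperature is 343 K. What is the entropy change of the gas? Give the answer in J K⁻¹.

For an ideal gas in free expansion Q = 0 and W = 0, so T is unchanged.
Entropy is a state function; using a reversible isothermal path, ΔS_gas = nR ln(V₂/V₁) = 2.64 × 8.314 × ln(14.4/2.6) = 37.6 J/K.

ΔS_gas = 37.6 J/K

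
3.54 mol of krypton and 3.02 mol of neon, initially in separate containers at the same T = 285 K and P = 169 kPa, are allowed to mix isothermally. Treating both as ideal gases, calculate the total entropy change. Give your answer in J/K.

ΔS_mix = 37.6 J/K

Mole fractions: x_A = 3.54/6.56 = 0.54, x_B = 0.46.
ΔS_mix = −R(n_A ln x_A + n_B ln x_B) = −8.314 × (3.54 ln 0.54 + 3.02 ln 0.46) = 37.6 J/K.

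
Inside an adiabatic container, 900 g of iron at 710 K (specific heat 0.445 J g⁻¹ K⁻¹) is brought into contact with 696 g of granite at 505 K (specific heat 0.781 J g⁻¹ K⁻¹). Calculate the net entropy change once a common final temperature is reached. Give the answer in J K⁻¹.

Energy balance: T_f = (m₁c₁T₁ + m₂c₂T₂)/(m₁c₁ + m₂c₂) = 591.97 K.
ΔS₁ = m₁c₁ ln(T_f/T₁) = 400.5 × ln(591.97/710) = -72.82 J/K.
ΔS₂ = m₂c₂ ln(T_f/T₂) = 543.576 × ln(591.97/505) = 86.37 J/K.
ΔS_total = -72.82 + 86.37 = 13.6 J/K.

ΔS_total = 13.6 J/K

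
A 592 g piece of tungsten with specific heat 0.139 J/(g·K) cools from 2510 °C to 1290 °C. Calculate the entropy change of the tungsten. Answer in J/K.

ΔS = -47.5 J/K

In kelvin: T₁ = 2783.15 K, T₂ = 1563.15 K. ΔS = ∫dQ_rev/T = m c ln(T₂/T₁) = 592 × 0.139 × ln(1563.15/2783.15) = -47.5 J/K.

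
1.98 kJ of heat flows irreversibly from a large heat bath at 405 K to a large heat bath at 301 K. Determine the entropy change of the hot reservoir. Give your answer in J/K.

The hot reservoir loses heat Q, so ΔS_hot = −Q/T_H = −1980/405 = -4.89 J/K.

ΔS_hot = -4.89 J/K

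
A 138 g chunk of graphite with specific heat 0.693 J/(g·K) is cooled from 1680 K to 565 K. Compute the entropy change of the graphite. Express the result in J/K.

ΔS = ∫dQ_rev/T = m c ln(T₂/T₁) = 138 × 0.693 × ln(565/1680) = -104 J/K.

ΔS = -104 J/K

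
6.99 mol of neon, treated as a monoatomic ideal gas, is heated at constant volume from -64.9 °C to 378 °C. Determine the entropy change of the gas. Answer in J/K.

ΔS = 99.4 J/K

In kelvin: T₁ = 208.25 K, T₂ = 651.15 K. At constant volume, ΔS = nC_V ln(T₂/T₁) with C_V = 3R/2 = 12.47 J mol⁻¹ K⁻¹.
ΔS = 6.99 × 12.47 × ln(651.15/208.25) = 99.4 J/K.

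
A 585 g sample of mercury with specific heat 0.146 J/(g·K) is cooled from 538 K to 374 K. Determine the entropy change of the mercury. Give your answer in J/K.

ΔS = -31.1 J/K

ΔS = ∫dQ_rev/T = m c ln(T₂/T₁) = 585 × 0.146 × ln(374/538) = -31.1 J/K.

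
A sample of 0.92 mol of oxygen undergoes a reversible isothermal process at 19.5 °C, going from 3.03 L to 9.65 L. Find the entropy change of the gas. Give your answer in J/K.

ΔS_gas = 8.86 J/K

For an isothermal ideal gas ΔS_gas = nR ln(V₂/V₁) = 0.92 × 8.314 × ln(9.65/3.03) = 8.86 J/K.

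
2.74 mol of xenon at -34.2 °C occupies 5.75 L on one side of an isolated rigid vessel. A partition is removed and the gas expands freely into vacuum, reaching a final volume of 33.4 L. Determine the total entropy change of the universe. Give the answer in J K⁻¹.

No heat is exchanged and no work is done, so the ideal-gas temperature stays constant.
Entropy is a state function; using a reversible isothermal path, ΔS_gas = nR ln(V₂/V₁) = 2.74 × 8.314 × ln(33.4/5.75) = 40.1 J/K.
The insulated surroundings exchange no heat, so ΔS_surr = 0 and ΔS_universe = ΔS_gas.

ΔS_universe = 40.1 J/K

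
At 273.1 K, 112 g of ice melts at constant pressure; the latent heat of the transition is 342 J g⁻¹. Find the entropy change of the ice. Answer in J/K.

ΔS = 140 J/K

Heat absorbed by the substance: Q = mL = 112 × 342 = 38304 J.
At constant T, ΔS = Q_rev/T = 38304 / 273.1 = 140 J/K.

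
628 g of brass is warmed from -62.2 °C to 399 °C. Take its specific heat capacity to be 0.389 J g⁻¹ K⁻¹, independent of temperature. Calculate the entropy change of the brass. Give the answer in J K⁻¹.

ΔS = 283 J/K

In kelvin: T₁ = 210.95 K, T₂ = 672.15 K. ΔS = ∫dQ_rev/T = m c ln(T₂/T₁) = 628 × 0.389 × ln(672.15/210.95) = 283 J/K.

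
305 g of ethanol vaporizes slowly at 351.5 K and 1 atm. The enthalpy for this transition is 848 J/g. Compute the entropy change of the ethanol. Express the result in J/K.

ΔS = 736 J/K

Heat absorbed by the substance: Q = mL = 305 × 848 = 258640 J.
At constant T, ΔS = Q_rev/T = 258640 / 351.5 = 736 J/K.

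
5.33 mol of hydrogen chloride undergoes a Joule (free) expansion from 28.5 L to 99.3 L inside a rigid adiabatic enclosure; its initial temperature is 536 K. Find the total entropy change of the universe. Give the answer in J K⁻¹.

For an ideal gas in free expansion Q = 0 and W = 0, so T is unchanged.
Entropy is a state function; using a reversible isothermal path, ΔS_gas = nR ln(V₂/V₁) = 5.33 × 8.314 × ln(99.3/28.5) = 55.3 J/K.
The insulated surroundings exchange no heat, so ΔS_surr = 0 and ΔS_universe = ΔS_gas.

ΔS_universe = 55.3 J/K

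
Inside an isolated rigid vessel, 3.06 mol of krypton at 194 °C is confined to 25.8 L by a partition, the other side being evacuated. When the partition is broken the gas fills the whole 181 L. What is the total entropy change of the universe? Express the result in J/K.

ΔS_universe = 49.6 J/K

No heat is exchanged and no work is done, so the ideal-gas temperature stays constant.
Entropy is a state function; using a reversible isothermal path, ΔS_gas = nR ln(V₂/V₁) = 3.06 × 8.314 × ln(181/25.8) = 49.6 J/K.
The insulated surroundings exchange no heat, so ΔS_surr = 0 and ΔS_universe = ΔS_gas.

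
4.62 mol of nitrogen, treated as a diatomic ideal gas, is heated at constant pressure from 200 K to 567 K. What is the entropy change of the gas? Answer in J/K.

At constant pressure, ΔS = nC_p ln(T₂/T₁) with C_p = 7R/2 = 29.1 J mol⁻¹ K⁻¹.
ΔS = 4.62 × 29.1 × ln(567/200) = 140 J/K.

ΔS = 140 J/K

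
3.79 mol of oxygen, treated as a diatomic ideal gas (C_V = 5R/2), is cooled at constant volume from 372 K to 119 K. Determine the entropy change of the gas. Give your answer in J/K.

At constant volume, ΔS = nC_V ln(T₂/T₁) with C_V = 5R/2 = 20.79 J mol⁻¹ K⁻¹.
ΔS = 3.79 × 20.79 × ln(119/372) = -89.8 J/K.

ΔS = -89.8 J/K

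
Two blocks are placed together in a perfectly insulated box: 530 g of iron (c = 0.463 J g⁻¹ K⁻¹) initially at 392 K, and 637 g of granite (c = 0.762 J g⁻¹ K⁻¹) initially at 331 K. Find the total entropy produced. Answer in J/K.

ΔS_total = 2.37 J/K

Energy balance: T_f = (m₁c₁T₁ + m₂c₂T₂)/(m₁c₁ + m₂c₂) = 351.48 K.
ΔS₁ = m₁c₁ ln(T_f/T₁) = 245.39 × ln(351.48/392) = -26.77 J/K.
ΔS₂ = m₂c₂ ln(T_f/T₂) = 485.394 × ln(351.48/331) = 29.14 J/K.
ΔS_total = -26.77 + 29.14 = 2.37 J/K.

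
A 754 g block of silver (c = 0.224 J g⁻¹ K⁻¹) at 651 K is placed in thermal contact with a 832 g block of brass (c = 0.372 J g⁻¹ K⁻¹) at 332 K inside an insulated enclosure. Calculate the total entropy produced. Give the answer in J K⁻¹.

Energy balance: T_f = (m₁c₁T₁ + m₂c₂T₂)/(m₁c₁ + m₂c₂) = 444.62 K.
ΔS₁ = m₁c₁ ln(T_f/T₁) = 168.896 × ln(444.62/651) = -64.4 J/K.
ΔS₂ = m₂c₂ ln(T_f/T₂) = 309.504 × ln(444.62/332) = 90.4 J/K.
ΔS_total = -64.4 + 90.4 = 26 J/K.

ΔS_total = 26 J/K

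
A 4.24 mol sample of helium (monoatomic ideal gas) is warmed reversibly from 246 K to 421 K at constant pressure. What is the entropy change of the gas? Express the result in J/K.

ΔS = 47.4 J/K

At constant pressure, ΔS = nC_p ln(T₂/T₁) with C_p = 5R/2 = 20.79 J mol⁻¹ K⁻¹.
ΔS = 4.24 × 20.79 × ln(421/246) = 47.4 J/K.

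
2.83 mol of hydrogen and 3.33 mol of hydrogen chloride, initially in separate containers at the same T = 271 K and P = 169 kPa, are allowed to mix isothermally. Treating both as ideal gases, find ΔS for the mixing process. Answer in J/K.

Mole fractions: x_A = 2.83/6.16 = 0.459, x_B = 0.541.
ΔS_mix = −R(n_A ln x_A + n_B ln x_B) = −8.314 × (2.83 ln 0.459 + 3.33 ln 0.541) = 35.3 J/K.

ΔS_mix = 35.3 J/K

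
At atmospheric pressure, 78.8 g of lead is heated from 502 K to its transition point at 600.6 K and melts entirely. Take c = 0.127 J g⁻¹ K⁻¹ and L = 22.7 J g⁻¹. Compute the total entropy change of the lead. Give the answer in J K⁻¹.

Warming step: ΔS₁ = m c ln(T_tr/T_i) = 78.8 × 0.127 × ln(600.6/502) = 1.795 J/K.
Phase change: ΔS₂ = +mL/T_tr = 78.8 × 22.7 / 600.6 = 2.978 J/K.
ΔS_total = (1.795) + (2.978) = 4.77 J/K.

ΔS = 4.77 J/K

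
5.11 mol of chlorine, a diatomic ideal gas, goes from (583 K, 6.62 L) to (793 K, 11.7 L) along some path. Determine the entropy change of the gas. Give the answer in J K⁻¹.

ΔS = 56.9 J/K

Entropy is a state function: ΔS = nC_V ln(T₂/T₁) + nR ln(V₂/V₁), with C_V = 5R/2 = 20.79 J mol⁻¹ K⁻¹ for a diatomic ideal gas.
ΔS = 5.11 × [20.79 × ln(793/583) + 8.314 × ln(11.7/6.62)] = 56.9 J/K.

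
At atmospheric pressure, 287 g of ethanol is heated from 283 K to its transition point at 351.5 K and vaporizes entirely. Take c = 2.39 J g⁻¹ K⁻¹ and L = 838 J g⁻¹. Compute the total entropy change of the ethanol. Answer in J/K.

Warming step: ΔS₁ = m c ln(T_tr/T_i) = 287 × 2.39 × ln(351.5/283) = 148.7 J/K.
Phase change: ΔS₂ = +mL/T_tr = 287 × 838 / 351.5 = 684.2 J/K.
ΔS_total = (148.7) + (684.2) = 833 J/K.

ΔS = 833 J/K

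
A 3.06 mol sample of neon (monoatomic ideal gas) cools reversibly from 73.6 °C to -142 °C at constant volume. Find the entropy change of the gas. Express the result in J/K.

In kelvin: T₁ = 346.75 K, T₂ = 131.15 K. At constant volume, ΔS = nC_V ln(T₂/T₁) with C_V = 3R/2 = 12.47 J mol⁻¹ K⁻¹.
ΔS = 3.06 × 12.47 × ln(131.15/346.75) = -37.1 J/K.

ΔS = -37.1 J/K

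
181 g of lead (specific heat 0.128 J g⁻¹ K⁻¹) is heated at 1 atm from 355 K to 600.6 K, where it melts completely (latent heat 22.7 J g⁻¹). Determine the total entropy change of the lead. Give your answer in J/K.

ΔS = 19 J/K

Warming step: ΔS₁ = m c ln(T_tr/T_i) = 181 × 0.128 × ln(600.6/355) = 12.18 J/K.
Phase change: ΔS₂ = +mL/T_tr = 181 × 22.7 / 600.6 = 6.841 J/K.
ΔS_total = (12.18) + (6.841) = 19 J/K.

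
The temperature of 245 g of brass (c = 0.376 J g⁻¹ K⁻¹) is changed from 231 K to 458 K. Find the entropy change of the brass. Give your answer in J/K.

ΔS = 63.1 J/K

ΔS = ∫dQ_rev/T = m c ln(T₂/T₁) = 245 × 0.376 × ln(458/231) = 63.1 J/K.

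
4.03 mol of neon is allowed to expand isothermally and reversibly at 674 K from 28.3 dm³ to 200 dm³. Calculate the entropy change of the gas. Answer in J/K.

For an isothermal ideal gas ΔS_gas = nR ln(V₂/V₁) = 4.03 × 8.314 × ln(200/28.3) = 65.5 J/K.

ΔS_gas = 65.5 J/K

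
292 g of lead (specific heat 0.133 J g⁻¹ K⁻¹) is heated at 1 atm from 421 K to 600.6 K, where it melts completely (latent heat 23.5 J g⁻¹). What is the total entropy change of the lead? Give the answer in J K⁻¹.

ΔS = 25.2 J/K

Warming step: ΔS₁ = m c ln(T_tr/T_i) = 292 × 0.133 × ln(600.6/421) = 13.8 J/K.
Phase change: ΔS₂ = +mL/T_tr = 292 × 23.5 / 600.6 = 11.43 J/K.
ΔS_total = (13.8) + (11.43) = 25.2 J/K.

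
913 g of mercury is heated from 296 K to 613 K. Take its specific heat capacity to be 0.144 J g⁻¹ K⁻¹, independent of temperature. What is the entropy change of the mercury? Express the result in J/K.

ΔS = 95.7 J/K

ΔS = ∫dQ_rev/T = m c ln(T₂/T₁) = 913 × 0.144 × ln(613/296) = 95.7 J/K.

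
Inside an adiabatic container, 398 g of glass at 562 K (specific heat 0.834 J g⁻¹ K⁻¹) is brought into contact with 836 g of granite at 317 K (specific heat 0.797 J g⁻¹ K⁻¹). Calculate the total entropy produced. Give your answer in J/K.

Energy balance: T_f = (m₁c₁T₁ + m₂c₂T₂)/(m₁c₁ + m₂c₂) = 398.47 K.
ΔS₁ = m₁c₁ ln(T_f/T₁) = 331.932 × ln(398.47/562) = -114.1 J/K.
ΔS₂ = m₂c₂ ln(T_f/T₂) = 666.292 × ln(398.47/317) = 152.4 J/K.
ΔS_total = -114.1 + 152.4 = 38.3 J/K.

ΔS_total = 38.3 J/K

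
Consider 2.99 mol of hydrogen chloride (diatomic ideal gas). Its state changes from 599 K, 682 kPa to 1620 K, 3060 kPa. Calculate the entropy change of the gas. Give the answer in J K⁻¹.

ΔS = 49.2 J/K

ΔS = nC_p ln(T₂/T₁) − nR ln(P₂/P₁), with C_p = 7R/2 = 29.1 J mol⁻¹ K⁻¹ for a diatomic ideal gas.
ΔS = 2.99 × [29.1 × ln(1620/599) − 8.314 × ln(3060/682)] = 49.2 J/K.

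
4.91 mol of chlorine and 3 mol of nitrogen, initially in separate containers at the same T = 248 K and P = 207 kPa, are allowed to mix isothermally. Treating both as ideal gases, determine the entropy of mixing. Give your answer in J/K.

Mole fractions: x_A = 4.91/7.91 = 0.621, x_B = 0.379.
ΔS_mix = −R(n_A ln x_A + n_B ln x_B) = −8.314 × (4.91 ln 0.621 + 3 ln 0.379) = 43.6 J/K.

ΔS_mix = 43.6 J/K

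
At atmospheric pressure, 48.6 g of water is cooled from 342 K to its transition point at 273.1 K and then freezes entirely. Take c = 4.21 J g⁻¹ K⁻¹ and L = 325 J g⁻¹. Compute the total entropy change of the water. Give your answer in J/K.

ΔS = -104 J/K

Cooling step: ΔS₁ = m c ln(T_tr/T_i) = 48.6 × 4.21 × ln(273.1/342) = -46.03 J/K.
Phase change: ΔS₂ = −mL/T_tr = −48.6 × 325 / 273.1 = -57.84 J/K.
ΔS_total = (-46.03) + (-57.84) = -104 J/K.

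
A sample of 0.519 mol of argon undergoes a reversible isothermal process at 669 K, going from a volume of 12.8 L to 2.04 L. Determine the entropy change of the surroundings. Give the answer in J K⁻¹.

ΔS_surr = 7.92 J/K

For an isothermal ideal gas ΔS_gas = nR ln(V₂/V₁) = 0.519 × 8.314 × ln(2.04/12.8) = -7.92 J/K.
The process is reversible, so ΔS_surr = −ΔS_gas = 7.92 J/K and ΔS_universe = 0.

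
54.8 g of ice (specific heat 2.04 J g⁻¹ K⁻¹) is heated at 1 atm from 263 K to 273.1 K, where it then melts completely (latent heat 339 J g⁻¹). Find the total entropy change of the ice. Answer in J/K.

Warming step: ΔS₁ = m c ln(T_tr/T_i) = 54.8 × 2.04 × ln(273.1/263) = 4.213 J/K.
Phase change: ΔS₂ = +mL/T_tr = 54.8 × 339 / 273.1 = 68.02 J/K.
ΔS_total = (4.213) + (68.02) = 72.2 J/K.

ΔS = 72.2 J/K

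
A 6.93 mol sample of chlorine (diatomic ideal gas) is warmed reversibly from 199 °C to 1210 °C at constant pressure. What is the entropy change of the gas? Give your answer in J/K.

In kelvin: T₁ = 472.15 K, T₂ = 1483.15 K. At constant pressure, ΔS = nC_p ln(T₂/T₁) with C_p = 7R/2 = 29.1 J mol⁻¹ K⁻¹.
ΔS = 6.93 × 29.1 × ln(1483.15/472.15) = 231 J/K.

ΔS = 231 J/K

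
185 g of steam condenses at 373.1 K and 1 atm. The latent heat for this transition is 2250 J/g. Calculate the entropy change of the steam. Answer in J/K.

Heat released by the substance: Q = −mL = −185 × 2250 = −416250 J.
At constant T, ΔS = Q_rev/T = −416250 / 373.1 = -1120 J/K.

ΔS = -1120 J/K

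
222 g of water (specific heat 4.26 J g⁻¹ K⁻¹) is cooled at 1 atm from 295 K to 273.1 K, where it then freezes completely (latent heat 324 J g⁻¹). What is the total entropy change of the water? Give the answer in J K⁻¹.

ΔS = -336 J/K

Cooling step: ΔS₁ = m c ln(T_tr/T_i) = 222 × 4.26 × ln(273.1/295) = -72.95 J/K.
Phase change: ΔS₂ = −mL/T_tr = −222 × 324 / 273.1 = -263.4 J/K.
ΔS_total = (-72.95) + (-263.4) = -336 J/K.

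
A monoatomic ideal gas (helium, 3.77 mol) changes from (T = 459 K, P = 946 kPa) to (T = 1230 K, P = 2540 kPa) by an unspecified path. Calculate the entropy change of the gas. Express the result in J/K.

ΔS = 46.3 J/K

ΔS = nC_p ln(T₂/T₁) − nR ln(P₂/P₁), with C_p = 5R/2 = 20.79 J mol⁻¹ K⁻¹ for a monoatomic ideal gas.
ΔS = 3.77 × [20.79 × ln(1230/459) − 8.314 × ln(2540/946)] = 46.3 J/K.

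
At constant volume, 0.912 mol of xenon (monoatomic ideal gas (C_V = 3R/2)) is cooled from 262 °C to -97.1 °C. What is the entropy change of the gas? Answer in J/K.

ΔS = -12.6 J/K

In kelvin: T₁ = 535.15 K, T₂ = 176.05 K. At constant volume, ΔS = nC_V ln(T₂/T₁) with C_V = 3R/2 = 12.47 J mol⁻¹ K⁻¹.
ΔS = 0.912 × 12.47 × ln(176.05/535.15) = -12.6 J/K.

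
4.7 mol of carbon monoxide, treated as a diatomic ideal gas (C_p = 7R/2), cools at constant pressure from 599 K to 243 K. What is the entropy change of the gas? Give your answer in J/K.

At constant pressure, ΔS = nC_p ln(T₂/T₁) with C_p = 7R/2 = 29.1 J mol⁻¹ K⁻¹.
ΔS = 4.7 × 29.1 × ln(243/599) = -123 J/K.

ΔS = -123 J/K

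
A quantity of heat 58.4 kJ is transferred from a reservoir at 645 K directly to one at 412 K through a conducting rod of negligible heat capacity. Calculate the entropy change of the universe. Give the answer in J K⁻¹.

ΔS_hot = −Q/T_H = −58400/645 = -90.54 J/K and ΔS_cold = +Q/T_C = 58400/412 = 141.7 J/K.
ΔS_total = -90.54 + 141.7 = 51.2 J/K, positive as the second law requires.

ΔS_total = 51.2 J/K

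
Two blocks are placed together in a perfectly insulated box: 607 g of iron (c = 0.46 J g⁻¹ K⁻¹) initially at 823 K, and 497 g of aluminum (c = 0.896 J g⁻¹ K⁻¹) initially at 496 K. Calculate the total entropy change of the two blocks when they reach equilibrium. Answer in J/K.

Energy balance: T_f = (m₁c₁T₁ + m₂c₂T₂)/(m₁c₁ + m₂c₂) = 622.02 K.
ΔS₁ = m₁c₁ ln(T_f/T₁) = 279.22 × ln(622.02/823) = -78.18 J/K.
ΔS₂ = m₂c₂ ln(T_f/T₂) = 445.312 × ln(622.02/496) = 100.8 J/K.
ΔS_total = -78.18 + 100.8 = 22.6 J/K.

ΔS_total = 22.6 J/K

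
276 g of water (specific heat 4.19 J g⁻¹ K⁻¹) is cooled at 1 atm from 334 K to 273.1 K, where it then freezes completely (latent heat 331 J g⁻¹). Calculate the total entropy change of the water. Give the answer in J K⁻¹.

ΔS = -567 J/K

Cooling step: ΔS₁ = m c ln(T_tr/T_i) = 276 × 4.19 × ln(273.1/334) = -232.8 J/K.
Phase change: ΔS₂ = −mL/T_tr = −276 × 331 / 273.1 = -334.5 J/K.
ΔS_total = (-232.8) + (-334.5) = -567 J/K.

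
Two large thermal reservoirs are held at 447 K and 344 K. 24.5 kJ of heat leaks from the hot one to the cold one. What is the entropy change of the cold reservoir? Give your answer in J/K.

The cold reservoir gains heat Q, so ΔS_cold = +Q/T_C = 24500/344 = 71.2 J/K.

ΔS_cold = 71.2 J/K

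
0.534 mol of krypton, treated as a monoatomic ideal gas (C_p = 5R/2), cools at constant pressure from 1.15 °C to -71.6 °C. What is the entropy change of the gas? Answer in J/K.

In kelvin: T₁ = 274.3 K, T₂ = 201.55 K. At constant pressure, ΔS = nC_p ln(T₂/T₁) with C_p = 5R/2 = 20.79 J mol⁻¹ K⁻¹.
ΔS = 0.534 × 20.79 × ln(201.55/274.3) = -3.42 J/K.

ΔS = -3.42 J/K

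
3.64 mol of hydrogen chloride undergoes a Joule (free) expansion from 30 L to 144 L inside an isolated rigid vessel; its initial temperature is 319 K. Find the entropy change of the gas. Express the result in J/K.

ΔS_gas = 47.5 J/K

For an ideal gas in free expansion Q = 0 and W = 0, so T is unchanged.
Entropy is a state function; using a reversible isothermal path, ΔS_gas = nR ln(V₂/V₁) = 3.64 × 8.314 × ln(144/30) = 47.5 J/K.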